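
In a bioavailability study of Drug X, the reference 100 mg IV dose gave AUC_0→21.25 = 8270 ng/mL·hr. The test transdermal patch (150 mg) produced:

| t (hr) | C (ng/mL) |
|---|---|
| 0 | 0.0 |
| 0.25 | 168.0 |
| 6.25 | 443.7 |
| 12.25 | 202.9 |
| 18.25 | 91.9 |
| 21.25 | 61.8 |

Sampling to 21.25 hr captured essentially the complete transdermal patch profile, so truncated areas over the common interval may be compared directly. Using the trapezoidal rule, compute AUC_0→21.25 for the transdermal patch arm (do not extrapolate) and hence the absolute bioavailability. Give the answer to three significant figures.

F = 0.396

Trapezoidal AUC_0→21.25 (transdermal patch):
  [0→0.25]: (0.0+168.0)/2 × 0.25 = 21.0
  [0.25→6.25]: (168.0+443.7)/2 × 6 = 1835.1
  [6.25→12.25]: (443.7+202.9)/2 × 6 = 1939.8
  [12.25→18.25]: (202.9+91.9)/2 × 6 = 884.4
  [18.25→21.25]: (91.9+61.8)/2 × 3 = 230.55
  Sum = 4910.85 ng/mL·hr
F = (AUC_ev/D_ev)/(AUC_iv/D_iv) = (4910.85/150)/(8270/100) = 32.739/82.7 = 0.3959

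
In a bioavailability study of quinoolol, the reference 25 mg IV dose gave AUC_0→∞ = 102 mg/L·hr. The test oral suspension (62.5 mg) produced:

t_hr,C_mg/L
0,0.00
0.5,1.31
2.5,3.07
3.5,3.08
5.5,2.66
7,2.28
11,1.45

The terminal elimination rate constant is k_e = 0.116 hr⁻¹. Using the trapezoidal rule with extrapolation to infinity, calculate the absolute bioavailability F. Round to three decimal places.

F = 0.146

Trapezoidal AUC_0→11 (oral suspension):
  [0→0.5]: (0.00+1.31)/2 × 0.5 = 0.3275
  [0.5→2.5]: (1.31+3.07)/2 × 2 = 4.38
  [2.5→3.5]: (3.07+3.08)/2 × 1 = 3.075
  [3.5→5.5]: (3.08+2.66)/2 × 2 = 5.74
  [5.5→7]: (2.66+2.28)/2 × 1.5 = 3.705
  [7→11]: (2.28+1.45)/2 × 4 = 7.46
  Sum = 24.6875 mg/L·hr
Tail: C_last/k_e = 1.45/0.116 = 12.500
AUC_0→∞ (oral suspension) = 24.6875 + 12.500 = 37.1875 mg/L·hr
F = (AUC_ev/D_ev)/(AUC_iv/D_iv) = (37.1875/62.5)/(102/25) = 0.595/4.08 = 0.1458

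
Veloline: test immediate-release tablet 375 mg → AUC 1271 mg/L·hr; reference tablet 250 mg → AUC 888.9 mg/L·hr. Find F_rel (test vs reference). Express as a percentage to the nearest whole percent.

F_rel = (AUC_test/D_test) / (AUC_ref/D_ref)
      = (1271/375) / (888.9/250)
      = 3.38933 / 3.5556 = 0.9532 = 95.32%

F_rel = 95%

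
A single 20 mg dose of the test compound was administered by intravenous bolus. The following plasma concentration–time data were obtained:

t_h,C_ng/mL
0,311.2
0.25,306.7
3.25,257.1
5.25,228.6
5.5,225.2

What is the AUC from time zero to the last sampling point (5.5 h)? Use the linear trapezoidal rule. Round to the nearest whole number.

Trapezoidal AUC_0→5.5:
  [0→0.25]: (311.2+306.7)/2 × 0.25 = 77.2375
  [0.25→3.25]: (306.7+257.1)/2 × 3 = 845.7
  [3.25→5.25]: (257.1+228.6)/2 × 2 = 485.7
  [5.25→5.5]: (228.6+225.2)/2 × 0.25 = 56.725
  Sum = 1465.3625 ng/mL·h

AUC = 1465 ng/mL·h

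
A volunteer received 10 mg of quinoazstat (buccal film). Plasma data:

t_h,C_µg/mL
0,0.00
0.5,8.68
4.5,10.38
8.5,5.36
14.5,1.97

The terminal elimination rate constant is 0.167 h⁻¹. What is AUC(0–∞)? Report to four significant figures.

AUC = 105.6 µg/mL·h

Trapezoidal AUC_0→14.5:
  [0→0.5]: (0.00+8.68)/2 × 0.5 = 2.17
  [0.5→4.5]: (8.68+10.38)/2 × 4 = 38.12
  [4.5→8.5]: (10.38+5.36)/2 × 4 = 31.48
  [8.5→14.5]: (5.36+1.97)/2 × 6 = 21.99
  Sum = 93.76 µg/mL·h
Extrapolated tail: C_last / k_e = 1.97 / 0.167 = 11.796
AUC_0→∞ = 93.76 + 11.796 = 105.556 µg/mL·h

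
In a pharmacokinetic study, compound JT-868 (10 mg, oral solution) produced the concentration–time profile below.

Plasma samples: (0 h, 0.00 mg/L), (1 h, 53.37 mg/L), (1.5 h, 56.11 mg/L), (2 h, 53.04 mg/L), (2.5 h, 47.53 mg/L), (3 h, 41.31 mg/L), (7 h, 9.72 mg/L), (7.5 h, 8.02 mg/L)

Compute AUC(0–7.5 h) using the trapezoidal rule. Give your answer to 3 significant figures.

AUC = 235 mg/L·h

Trapezoidal AUC_0→7.5:
  [0→1]: (0.00+53.37)/2 × 1 = 26.685
  [1→1.5]: (53.37+56.11)/2 × 0.5 = 27.37
  [1.5→2]: (56.11+53.04)/2 × 0.5 = 27.2875
  [2→2.5]: (53.04+47.53)/2 × 0.5 = 25.1425
  [2.5→3]: (47.53+41.31)/2 × 0.5 = 22.21
  [3→7]: (41.31+9.72)/2 × 4 = 102.06
  [7→7.5]: (9.72+8.02)/2 × 0.5 = 4.435
  Sum = 235.19 mg/L·h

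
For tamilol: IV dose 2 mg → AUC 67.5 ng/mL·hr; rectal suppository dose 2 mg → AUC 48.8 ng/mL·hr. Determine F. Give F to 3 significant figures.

F = 0.723

F = (AUC_ev / D_ev) / (AUC_iv / D_iv)
  = (48.8/2) / (67.5/2)
  = 24.4 / 33.75 = 0.7230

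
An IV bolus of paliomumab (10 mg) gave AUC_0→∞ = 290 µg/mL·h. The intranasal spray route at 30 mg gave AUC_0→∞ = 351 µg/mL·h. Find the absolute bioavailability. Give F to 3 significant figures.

F = 0.403

F = (AUC_ev / D_ev) / (AUC_iv / D_iv)
  = (351/30) / (290/10)
  = 11.7 / 29 = 0.4034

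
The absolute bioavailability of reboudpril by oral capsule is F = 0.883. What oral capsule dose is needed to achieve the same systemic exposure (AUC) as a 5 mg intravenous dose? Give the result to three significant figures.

D_oral = 5.66 mg

For equal systemic exposure: F × D_ev = D_iv
D_ev = D_iv / F = 5 / 0.883 = 5.66251 mg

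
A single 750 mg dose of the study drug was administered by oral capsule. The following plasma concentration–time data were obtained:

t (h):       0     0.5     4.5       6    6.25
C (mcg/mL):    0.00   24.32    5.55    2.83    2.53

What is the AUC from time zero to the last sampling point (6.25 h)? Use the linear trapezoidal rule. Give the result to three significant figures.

AUC = 72.8 mcg/mL·h

Trapezoidal AUC_0→6.25:
  [0→0.5]: (0.00+24.32)/2 × 0.5 = 6.08
  [0.5→4.5]: (24.32+5.55)/2 × 4 = 59.74
  [4.5→6]: (5.55+2.83)/2 × 1.5 = 6.285
  [6→6.25]: (2.83+2.53)/2 × 0.25 = 0.67
  Sum = 72.775 mcg/mL·h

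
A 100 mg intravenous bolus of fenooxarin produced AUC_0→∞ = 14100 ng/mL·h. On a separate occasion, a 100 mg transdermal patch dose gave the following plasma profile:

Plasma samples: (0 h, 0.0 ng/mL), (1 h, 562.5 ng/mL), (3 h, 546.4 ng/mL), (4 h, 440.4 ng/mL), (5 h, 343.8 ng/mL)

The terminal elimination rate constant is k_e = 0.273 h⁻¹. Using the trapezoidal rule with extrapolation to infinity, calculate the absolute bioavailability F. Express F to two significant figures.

F = 0.25

Trapezoidal AUC_0→5 (transdermal patch):
  [0→1]: (0.0+562.5)/2 × 1 = 281.25
  [1→3]: (562.5+546.4)/2 × 2 = 1108.9
  [3→4]: (546.4+440.4)/2 × 1 = 493.4
  [4→5]: (440.4+343.8)/2 × 1 = 392.1
  Sum = 2275.65 ng/mL·h
Tail: C_last/k_e = 343.8/0.273 = 1259.341
AUC_0→∞ (transdermal patch) = 2275.65 + 1259.341 = 3534.991 ng/mL·h
F = (AUC_ev/D_ev)/(AUC_iv/D_iv) = (3534.991/100)/(14100/100) = 35.34991/141 = 0.2507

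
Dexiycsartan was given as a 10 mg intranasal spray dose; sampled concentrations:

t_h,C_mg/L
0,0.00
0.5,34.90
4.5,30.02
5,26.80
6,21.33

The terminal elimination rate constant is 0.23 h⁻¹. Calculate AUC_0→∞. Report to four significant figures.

Trapezoidal AUC_0→6:
  [0→0.5]: (0.00+34.90)/2 × 0.5 = 8.725
  [0.5→4.5]: (34.90+30.02)/2 × 4 = 129.84
  [4.5→5]: (30.02+26.80)/2 × 0.5 = 14.205
  [5→6]: (26.80+21.33)/2 × 1 = 24.065
  Sum = 176.835 mg/L·h
Extrapolated tail: C_last / k_e = 21.33 / 0.23 = 92.739
AUC_0→∞ = 176.835 + 92.739 = 269.574 mg/L·h

AUC = 269.6 mg/L·h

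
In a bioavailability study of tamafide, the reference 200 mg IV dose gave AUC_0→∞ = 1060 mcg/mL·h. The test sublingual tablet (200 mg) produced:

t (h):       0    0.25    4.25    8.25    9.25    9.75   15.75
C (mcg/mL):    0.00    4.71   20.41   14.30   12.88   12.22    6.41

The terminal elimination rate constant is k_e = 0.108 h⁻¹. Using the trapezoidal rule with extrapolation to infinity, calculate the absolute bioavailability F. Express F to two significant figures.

Trapezoidal AUC_0→15.75 (sublingual tablet):
  [0→0.25]: (0.00+4.71)/2 × 0.25 = 0.58875
  [0.25→4.25]: (4.71+20.41)/2 × 4 = 50.24
  [4.25→8.25]: (20.41+14.30)/2 × 4 = 69.42
  [8.25→9.25]: (14.30+12.88)/2 × 1 = 13.59
  [9.25→9.75]: (12.88+12.22)/2 × 0.5 = 6.275
  [9.75→15.75]: (12.22+6.41)/2 × 6 = 55.89
  Sum = 196.00375 mcg/mL·h
Tail: C_last/k_e = 6.41/0.108 = 59.352
AUC_0→∞ (sublingual tablet) = 196.00375 + 59.352 = 255.35575 mcg/mL·h
F = (AUC_ev/D_ev)/(AUC_iv/D_iv) = (255.35575/200)/(1060/200) = 1.27678/5.3 = 0.2409

F = 0.24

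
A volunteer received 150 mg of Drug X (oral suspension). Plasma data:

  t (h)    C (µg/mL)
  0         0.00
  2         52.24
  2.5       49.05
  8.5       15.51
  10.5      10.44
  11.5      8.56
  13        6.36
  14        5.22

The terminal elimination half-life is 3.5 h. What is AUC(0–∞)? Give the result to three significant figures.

Trapezoidal AUC_0→14:
  [0→2]: (0.00+52.24)/2 × 2 = 52.24
  [2→2.5]: (52.24+49.05)/2 × 0.5 = 25.3225
  [2.5→8.5]: (49.05+15.51)/2 × 6 = 193.68
  [8.5→10.5]: (15.51+10.44)/2 × 2 = 25.95
  [10.5→11.5]: (10.44+8.56)/2 × 1 = 9.5
  [11.5→13]: (8.56+6.36)/2 × 1.5 = 11.19
  [13→14]: (6.36+5.22)/2 × 1 = 5.79
  Sum = 323.6725 µg/mL·h
k_e = ln2 / t½ = 0.693147 / 3.5 = 0.1980 h^-1
Extrapolated tail: C_last / k_e = 5.22 / 0.198 = 26.364
AUC_0→∞ = 323.6725 + 26.364 = 350.0365 µg/mL·h

AUC = 350 µg/mL·h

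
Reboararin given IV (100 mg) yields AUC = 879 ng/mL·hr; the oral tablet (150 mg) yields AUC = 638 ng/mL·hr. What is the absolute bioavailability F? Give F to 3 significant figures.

F = 0.484

F = (AUC_ev / D_ev) / (AUC_iv / D_iv)
  = (638/150) / (879/100)
  = 4.25333 / 8.79 = 0.4839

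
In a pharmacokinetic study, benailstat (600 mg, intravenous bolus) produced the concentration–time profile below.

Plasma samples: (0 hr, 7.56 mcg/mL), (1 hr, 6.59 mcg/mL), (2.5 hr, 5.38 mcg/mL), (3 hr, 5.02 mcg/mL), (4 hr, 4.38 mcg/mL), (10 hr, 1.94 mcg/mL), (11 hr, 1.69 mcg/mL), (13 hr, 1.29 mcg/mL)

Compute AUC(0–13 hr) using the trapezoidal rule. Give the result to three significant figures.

Trapezoidal AUC_0→13:
  [0→1]: (7.56+6.59)/2 × 1 = 7.075
  [1→2.5]: (6.59+5.38)/2 × 1.5 = 8.9775
  [2.5→3]: (5.38+5.02)/2 × 0.5 = 2.6
  [3→4]: (5.02+4.38)/2 × 1 = 4.7
  [4→10]: (4.38+1.94)/2 × 6 = 18.96
  [10→11]: (1.94+1.69)/2 × 1 = 1.815
  [11→13]: (1.69+1.29)/2 × 2 = 2.98
  Sum = 47.1075 mcg/mL·hr

AUC = 47.1 mcg/mL·hr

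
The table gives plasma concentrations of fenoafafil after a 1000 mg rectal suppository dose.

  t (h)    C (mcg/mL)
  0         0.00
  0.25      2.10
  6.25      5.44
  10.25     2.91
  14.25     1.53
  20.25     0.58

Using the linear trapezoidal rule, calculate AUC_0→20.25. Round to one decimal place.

AUC = 54.8 mcg/mL·h

Trapezoidal AUC_0→20.25:
  [0→0.25]: (0.00+2.10)/2 × 0.25 = 0.2625
  [0.25→6.25]: (2.10+5.44)/2 × 6 = 22.62
  [6.25→10.25]: (5.44+2.91)/2 × 4 = 16.7
  [10.25→14.25]: (2.91+1.53)/2 × 4 = 8.88
  [14.25→20.25]: (1.53+0.58)/2 × 6 = 6.33
  Sum = 54.7925 mcg/mL·h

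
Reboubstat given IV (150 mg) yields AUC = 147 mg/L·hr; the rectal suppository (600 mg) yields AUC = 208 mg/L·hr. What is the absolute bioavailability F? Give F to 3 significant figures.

F = (AUC_ev / D_ev) / (AUC_iv / D_iv)
  = (208/600) / (147/150)
  = 0.346667 / 0.98 = 0.3537

F = 0.354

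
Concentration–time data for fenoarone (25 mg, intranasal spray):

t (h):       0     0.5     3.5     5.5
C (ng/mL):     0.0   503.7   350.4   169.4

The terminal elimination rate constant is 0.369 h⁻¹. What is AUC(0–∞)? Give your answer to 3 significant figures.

AUC = 2390 ng/mL·h

Trapezoidal AUC_0→5.5:
  [0→0.5]: (0.0+503.7)/2 × 0.5 = 125.925
  [0.5→3.5]: (503.7+350.4)/2 × 3 = 1281.15
  [3.5→5.5]: (350.4+169.4)/2 × 2 = 519.8
  Sum = 1926.875 ng/mL·h
Extrapolated tail: C_last / k_e = 169.4 / 0.369 = 459.079
AUC_0→∞ = 1926.875 + 459.079 = 2385.954 ng/mL·h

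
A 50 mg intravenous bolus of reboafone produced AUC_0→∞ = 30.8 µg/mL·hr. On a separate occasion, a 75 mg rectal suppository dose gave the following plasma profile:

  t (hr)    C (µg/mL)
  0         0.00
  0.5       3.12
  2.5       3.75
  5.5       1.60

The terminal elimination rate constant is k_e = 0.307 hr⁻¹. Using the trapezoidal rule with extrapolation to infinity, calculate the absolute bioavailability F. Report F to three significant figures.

F = 0.452

Trapezoidal AUC_0→5.5 (rectal suppository):
  [0→0.5]: (0.00+3.12)/2 × 0.5 = 0.78
  [0.5→2.5]: (3.12+3.75)/2 × 2 = 6.87
  [2.5→5.5]: (3.75+1.60)/2 × 3 = 8.025
  Sum = 15.675 µg/mL·hr
Tail: C_last/k_e = 1.60/0.307 = 5.212
AUC_0→∞ (rectal suppository) = 15.675 + 5.212 = 20.887 µg/mL·hr
F = (AUC_ev/D_ev)/(AUC_iv/D_iv) = (20.887/75)/(30.8/50) = 0.278493/0.616 = 0.4521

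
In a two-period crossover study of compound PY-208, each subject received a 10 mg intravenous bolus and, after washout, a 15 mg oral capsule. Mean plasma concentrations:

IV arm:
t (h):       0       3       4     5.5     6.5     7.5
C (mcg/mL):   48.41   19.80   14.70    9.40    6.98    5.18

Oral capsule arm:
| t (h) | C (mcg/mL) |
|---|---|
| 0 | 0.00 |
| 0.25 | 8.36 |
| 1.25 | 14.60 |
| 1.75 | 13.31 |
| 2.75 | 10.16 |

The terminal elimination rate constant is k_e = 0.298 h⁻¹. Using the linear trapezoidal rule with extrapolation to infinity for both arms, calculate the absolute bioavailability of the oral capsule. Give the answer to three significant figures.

F = 0.257

Trapezoidal AUC_0→7.5 (IV):
  [0→3]: (48.41+19.80)/2 × 3 = 102.315
  [3→4]: (19.80+14.70)/2 × 1 = 17.25
  [4→5.5]: (14.70+9.40)/2 × 1.5 = 18.075
  [5.5→6.5]: (9.40+6.98)/2 × 1 = 8.19
  [6.5→7.5]: (6.98+5.18)/2 × 1 = 6.08
  Sum = 151.91 mcg/mL·h
IV tail: 5.18/0.298 = 17.383; AUC_iv,0→∞ = 151.91 + 17.383 = 169.293 mcg/mL·h
Trapezoidal AUC_0→2.75 (oral capsule):
  [0→0.25]: (0.00+8.36)/2 × 0.25 = 1.045
  [0.25→1.25]: (8.36+14.60)/2 × 1 = 11.48
  [1.25→1.75]: (14.60+13.31)/2 × 0.5 = 6.9775
  [1.75→2.75]: (13.31+10.16)/2 × 1 = 11.735
  Sum = 31.2375 mcg/mL·h
oral capsule tail: 10.16/0.298 = 34.094; AUC_ev,0→∞ = 31.2375 + 34.094 = 65.3315 mcg/mL·h
F = (AUC_ev/D_ev)/(AUC_iv/D_iv) = (65.3315/15)/(169.293/10) = 4.35543/16.9293 = 0.2573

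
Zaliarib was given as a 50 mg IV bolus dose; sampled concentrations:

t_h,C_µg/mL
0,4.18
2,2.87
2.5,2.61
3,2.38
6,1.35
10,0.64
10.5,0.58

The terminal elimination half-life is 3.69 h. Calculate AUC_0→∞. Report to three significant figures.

Trapezoidal AUC_0→10.5:
  [0→2]: (4.18+2.87)/2 × 2 = 7.05
  [2→2.5]: (2.87+2.61)/2 × 0.5 = 1.37
  [2.5→3]: (2.61+2.38)/2 × 0.5 = 1.2475
  [3→6]: (2.38+1.35)/2 × 3 = 5.595
  [6→10]: (1.35+0.64)/2 × 4 = 3.98
  [10→10.5]: (0.64+0.58)/2 × 0.5 = 0.305
  Sum = 19.5475 µg/mL·h
k_e = ln2 / t½ = 0.693147 / 3.69 = 0.1878 h^-1
Extrapolated tail: C_last / k_e = 0.58 / 0.1878 = 3.088
AUC_0→∞ = 19.5475 + 3.088 = 22.6355 µg/mL·h

AUC = 22.6 µg/mL·h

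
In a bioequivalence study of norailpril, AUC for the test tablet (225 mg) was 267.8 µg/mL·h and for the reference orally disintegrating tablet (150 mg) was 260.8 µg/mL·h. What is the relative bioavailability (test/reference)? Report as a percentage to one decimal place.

F_rel = (AUC_test/D_test) / (AUC_ref/D_ref)
      = (267.8/225) / (260.8/150)
      = 1.19022 / 1.73867 = 0.6846 = 68.46%

F_rel = 68.5%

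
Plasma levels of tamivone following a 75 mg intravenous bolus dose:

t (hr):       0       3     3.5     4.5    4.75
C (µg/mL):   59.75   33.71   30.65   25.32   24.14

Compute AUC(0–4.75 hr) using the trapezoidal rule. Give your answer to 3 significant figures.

AUC = 190 µg/mL·hr

Trapezoidal AUC_0→4.75:
  [0→3]: (59.75+33.71)/2 × 3 = 140.19
  [3→3.5]: (33.71+30.65)/2 × 0.5 = 16.09
  [3.5→4.5]: (30.65+25.32)/2 × 1 = 27.985
  [4.5→4.75]: (25.32+24.14)/2 × 0.25 = 6.1825
  Sum = 190.4475 µg/mL·hr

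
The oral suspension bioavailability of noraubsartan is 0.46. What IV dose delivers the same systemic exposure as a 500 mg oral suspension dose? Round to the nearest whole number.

Systemic exposure from an extravascular dose = F × D_ev, so the equivalent IV dose is F × D_ev.
D_iv = F × D_ev = 0.46 × 500 = 230 mg

D_iv = 230 mg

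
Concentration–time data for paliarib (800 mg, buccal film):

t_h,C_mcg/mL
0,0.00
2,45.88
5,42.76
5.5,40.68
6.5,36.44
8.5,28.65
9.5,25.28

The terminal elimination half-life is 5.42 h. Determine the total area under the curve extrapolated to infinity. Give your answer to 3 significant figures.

Trapezoidal AUC_0→9.5:
  [0→2]: (0.00+45.88)/2 × 2 = 45.88
  [2→5]: (45.88+42.76)/2 × 3 = 132.96
  [5→5.5]: (42.76+40.68)/2 × 0.5 = 20.86
  [5.5→6.5]: (40.68+36.44)/2 × 1 = 38.56
  [6.5→8.5]: (36.44+28.65)/2 × 2 = 65.09
  [8.5→9.5]: (28.65+25.28)/2 × 1 = 26.965
  Sum = 330.315 mcg/mL·h
k_e = ln2 / t½ = 0.693147 / 5.42 = 0.1279 h^-1
Extrapolated tail: C_last / k_e = 25.28 / 0.1279 = 197.654
AUC_0→∞ = 330.315 + 197.654 = 527.969 mcg/mL·h

AUC = 528 mcg/mL·h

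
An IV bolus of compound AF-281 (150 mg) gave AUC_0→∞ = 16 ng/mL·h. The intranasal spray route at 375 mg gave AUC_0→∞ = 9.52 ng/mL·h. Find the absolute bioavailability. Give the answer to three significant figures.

F = (AUC_ev / D_ev) / (AUC_iv / D_iv)
  = (9.52/375) / (16/150)
  = 0.0253867 / 0.106667 = 0.2380

F = 0.238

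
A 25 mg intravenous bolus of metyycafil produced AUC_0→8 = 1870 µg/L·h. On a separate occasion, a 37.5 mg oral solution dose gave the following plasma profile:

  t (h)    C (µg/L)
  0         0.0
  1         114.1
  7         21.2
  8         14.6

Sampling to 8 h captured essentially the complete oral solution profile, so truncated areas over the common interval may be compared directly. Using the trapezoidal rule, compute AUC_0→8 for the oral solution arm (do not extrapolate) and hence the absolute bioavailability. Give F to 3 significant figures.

Trapezoidal AUC_0→8 (oral solution):
  [0→1]: (0.0+114.1)/2 × 1 = 57.05
  [1→7]: (114.1+21.2)/2 × 6 = 405.9
  [7→8]: (21.2+14.6)/2 × 1 = 17.9
  Sum = 480.85 µg/L·h
F = (AUC_ev/D_ev)/(AUC_iv/D_iv) = (480.85/37.5)/(1870/25) = 12.8227/74.8 = 0.1714

F = 0.171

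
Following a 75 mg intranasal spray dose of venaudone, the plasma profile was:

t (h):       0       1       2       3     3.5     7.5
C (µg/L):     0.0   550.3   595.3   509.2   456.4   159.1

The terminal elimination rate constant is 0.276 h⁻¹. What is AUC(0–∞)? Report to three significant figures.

AUC = 3450 µg/L·h

Trapezoidal AUC_0→7.5:
  [0→1]: (0.0+550.3)/2 × 1 = 275.15
  [1→2]: (550.3+595.3)/2 × 1 = 572.8
  [2→3]: (595.3+509.2)/2 × 1 = 552.25
  [3→3.5]: (509.2+456.4)/2 × 0.5 = 241.4
  [3.5→7.5]: (456.4+159.1)/2 × 4 = 1231.0
  Sum = 2872.6 µg/L·h
Extrapolated tail: C_last / k_e = 159.1 / 0.276 = 576.449
AUC_0→∞ = 2872.6 + 576.449 = 3449.049 µg/L·h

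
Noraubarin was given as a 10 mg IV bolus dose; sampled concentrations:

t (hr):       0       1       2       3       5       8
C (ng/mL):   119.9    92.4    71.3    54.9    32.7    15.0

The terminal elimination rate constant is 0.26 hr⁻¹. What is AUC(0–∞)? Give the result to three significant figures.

Trapezoidal AUC_0→8:
  [0→1]: (119.9+92.4)/2 × 1 = 106.15
  [1→2]: (92.4+71.3)/2 × 1 = 81.85
  [2→3]: (71.3+54.9)/2 × 1 = 63.1
  [3→5]: (54.9+32.7)/2 × 2 = 87.6
  [5→8]: (32.7+15.0)/2 × 3 = 71.55
  Sum = 410.25 ng/mL·hr
Extrapolated tail: C_last / k_e = 15.0 / 0.26 = 57.692
AUC_0→∞ = 410.25 + 57.692 = 467.942 ng/mL·hr

AUC = 468 ng/mL·hr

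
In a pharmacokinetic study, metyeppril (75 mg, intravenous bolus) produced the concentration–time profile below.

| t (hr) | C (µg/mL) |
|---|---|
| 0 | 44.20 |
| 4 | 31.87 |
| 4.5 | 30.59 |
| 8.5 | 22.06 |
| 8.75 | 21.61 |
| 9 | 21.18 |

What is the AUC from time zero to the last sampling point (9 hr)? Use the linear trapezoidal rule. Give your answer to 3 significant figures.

AUC = 284 µg/mL·hr

Trapezoidal AUC_0→9:
  [0→4]: (44.20+31.87)/2 × 4 = 152.14
  [4→4.5]: (31.87+30.59)/2 × 0.5 = 15.615
  [4.5→8.5]: (30.59+22.06)/2 × 4 = 105.3
  [8.5→8.75]: (22.06+21.61)/2 × 0.25 = 5.45875
  [8.75→9]: (21.61+21.18)/2 × 0.25 = 5.34875
  Sum = 283.8625 µg/mL·hr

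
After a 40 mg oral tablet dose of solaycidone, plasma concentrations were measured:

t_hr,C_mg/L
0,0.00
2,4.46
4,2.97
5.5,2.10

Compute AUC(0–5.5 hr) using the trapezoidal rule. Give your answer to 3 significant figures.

AUC = 15.7 mg/L·hr

Trapezoidal AUC_0→5.5:
  [0→2]: (0.00+4.46)/2 × 2 = 4.46
  [2→4]: (4.46+2.97)/2 × 2 = 7.43
  [4→5.5]: (2.97+2.10)/2 × 1.5 = 3.8025
  Sum = 15.6925 mg/L·hr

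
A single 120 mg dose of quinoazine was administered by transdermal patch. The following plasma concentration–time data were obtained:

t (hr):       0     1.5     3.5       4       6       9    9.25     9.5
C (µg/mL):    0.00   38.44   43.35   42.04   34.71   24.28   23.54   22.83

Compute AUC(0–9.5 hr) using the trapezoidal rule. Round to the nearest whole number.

Trapezoidal AUC_0→9.5:
  [0→1.5]: (0.00+38.44)/2 × 1.5 = 28.83
  [1.5→3.5]: (38.44+43.35)/2 × 2 = 81.79
  [3.5→4]: (43.35+42.04)/2 × 0.5 = 21.3475
  [4→6]: (42.04+34.71)/2 × 2 = 76.75
  [6→9]: (34.71+24.28)/2 × 3 = 88.485
  [9→9.25]: (24.28+23.54)/2 × 0.25 = 5.9775
  [9.25→9.5]: (23.54+22.83)/2 × 0.25 = 5.79625
  Sum = 308.97625 µg/mL·hr

AUC = 309 µg/mL·hr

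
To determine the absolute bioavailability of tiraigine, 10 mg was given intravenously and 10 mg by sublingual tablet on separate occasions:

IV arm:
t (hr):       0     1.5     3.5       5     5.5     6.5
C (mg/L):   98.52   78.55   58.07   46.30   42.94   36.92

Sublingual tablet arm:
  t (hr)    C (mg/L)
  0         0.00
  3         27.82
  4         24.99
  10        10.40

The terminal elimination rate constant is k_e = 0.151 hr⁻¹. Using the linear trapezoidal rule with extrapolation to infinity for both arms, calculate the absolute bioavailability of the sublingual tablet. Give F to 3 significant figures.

F = 0.372

Trapezoidal AUC_0→6.5 (IV):
  [0→1.5]: (98.52+78.55)/2 × 1.5 = 132.8025
  [1.5→3.5]: (78.55+58.07)/2 × 2 = 136.62
  [3.5→5]: (58.07+46.30)/2 × 1.5 = 78.2775
  [5→5.5]: (46.30+42.94)/2 × 0.5 = 22.31
  [5.5→6.5]: (42.94+36.92)/2 × 1 = 39.93
  Sum = 409.94 mg/L·hr
IV tail: 36.92/0.151 = 244.503; AUC_iv,0→∞ = 409.94 + 244.503 = 654.443 mg/L·hr
Trapezoidal AUC_0→10 (sublingual tablet):
  [0→3]: (0.00+27.82)/2 × 3 = 41.73
  [3→4]: (27.82+24.99)/2 × 1 = 26.405
  [4→10]: (24.99+10.40)/2 × 6 = 106.17
  Sum = 174.305 mg/L·hr
sublingual tablet tail: 10.40/0.151 = 68.874; AUC_ev,0→∞ = 174.305 + 68.874 = 243.179 mg/L·hr
F = (AUC_ev/D_ev)/(AUC_iv/D_iv) = (243.179/10)/(654.443/10) = 24.3179/65.4443 = 0.3716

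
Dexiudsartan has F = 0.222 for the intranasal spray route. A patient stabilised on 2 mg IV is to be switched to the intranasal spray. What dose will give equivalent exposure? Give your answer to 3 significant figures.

For equal systemic exposure: F × D_ev = D_iv
D_ev = D_iv / F = 2 / 0.222 = 9.00901 mg

D_intranasal = 9.01 mg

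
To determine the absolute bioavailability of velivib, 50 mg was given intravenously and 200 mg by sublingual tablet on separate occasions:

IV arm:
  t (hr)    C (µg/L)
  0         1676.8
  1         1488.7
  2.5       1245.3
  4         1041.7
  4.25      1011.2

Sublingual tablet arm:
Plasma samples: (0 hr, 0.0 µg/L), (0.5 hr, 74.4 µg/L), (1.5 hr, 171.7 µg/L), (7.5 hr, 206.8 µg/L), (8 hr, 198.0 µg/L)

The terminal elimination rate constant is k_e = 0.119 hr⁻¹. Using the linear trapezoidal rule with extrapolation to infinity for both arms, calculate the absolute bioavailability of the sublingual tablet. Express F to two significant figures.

F = 0.054

Trapezoidal AUC_0→4.25 (IV):
  [0→1]: (1676.8+1488.7)/2 × 1 = 1582.75
  [1→2.5]: (1488.7+1245.3)/2 × 1.5 = 2050.5
  [2.5→4]: (1245.3+1041.7)/2 × 1.5 = 1715.25
  [4→4.25]: (1041.7+1011.2)/2 × 0.25 = 256.6125
  Sum = 5605.1125 µg/L·hr
IV tail: 1011.2/0.119 = 8497.479; AUC_iv,0→∞ = 5605.1125 + 8497.479 = 14102.5915 µg/L·hr
Trapezoidal AUC_0→8 (sublingual tablet):
  [0→0.5]: (0.0+74.4)/2 × 0.5 = 18.6
  [0.5→1.5]: (74.4+171.7)/2 × 1 = 123.05
  [1.5→7.5]: (171.7+206.8)/2 × 6 = 1135.5
  [7.5→8]: (206.8+198.0)/2 × 0.5 = 101.2
  Sum = 1378.35 µg/L·hr
sublingual tablet tail: 198.0/0.119 = 1663.866; AUC_ev,0→∞ = 1378.35 + 1663.866 = 3042.216 µg/L·hr
F = (AUC_ev/D_ev)/(AUC_iv/D_iv) = (3042.216/200)/(14102.5915/50) = 15.21108/282.05183 = 0.0539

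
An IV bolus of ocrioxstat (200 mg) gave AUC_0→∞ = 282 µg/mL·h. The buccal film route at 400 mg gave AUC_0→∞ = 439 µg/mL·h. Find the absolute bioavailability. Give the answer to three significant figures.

F = (AUC_ev / D_ev) / (AUC_iv / D_iv)
  = (439/400) / (282/200)
  = 1.0975 / 1.41 = 0.7784

F = 0.778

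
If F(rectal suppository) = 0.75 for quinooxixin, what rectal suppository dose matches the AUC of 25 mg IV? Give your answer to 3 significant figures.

D_rectal = 33.3 mg

For equal systemic exposure: F × D_ev = D_iv
D_ev = D_iv / F = 25 / 0.75 = 33.3333 mg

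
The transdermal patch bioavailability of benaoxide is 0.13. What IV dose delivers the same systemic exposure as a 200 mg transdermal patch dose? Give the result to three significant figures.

Systemic exposure from an extravascular dose = F × D_ev, so the equivalent IV dose is F × D_ev.
D_iv = F × D_ev = 0.13 × 200 = 26 mg

D_iv = 26.0 mg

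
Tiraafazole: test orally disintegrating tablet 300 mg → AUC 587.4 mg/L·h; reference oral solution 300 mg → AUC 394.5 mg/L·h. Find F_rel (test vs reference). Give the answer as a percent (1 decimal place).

F_rel = (AUC_test/D_test) / (AUC_ref/D_ref)
      = (587.4/300) / (394.5/300)
      = 1.958 / 1.315 = 1.4890 = 148.90%

F_rel = 148.9%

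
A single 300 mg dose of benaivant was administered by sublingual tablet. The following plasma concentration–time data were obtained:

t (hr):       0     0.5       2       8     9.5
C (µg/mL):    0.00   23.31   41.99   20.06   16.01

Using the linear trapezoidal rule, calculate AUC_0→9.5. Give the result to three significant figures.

AUC = 268 µg/mL·hr

Trapezoidal AUC_0→9.5:
  [0→0.5]: (0.00+23.31)/2 × 0.5 = 5.8275
  [0.5→2]: (23.31+41.99)/2 × 1.5 = 48.975
  [2→8]: (41.99+20.06)/2 × 6 = 186.15
  [8→9.5]: (20.06+16.01)/2 × 1.5 = 27.0525
  Sum = 268.005 µg/mL·hr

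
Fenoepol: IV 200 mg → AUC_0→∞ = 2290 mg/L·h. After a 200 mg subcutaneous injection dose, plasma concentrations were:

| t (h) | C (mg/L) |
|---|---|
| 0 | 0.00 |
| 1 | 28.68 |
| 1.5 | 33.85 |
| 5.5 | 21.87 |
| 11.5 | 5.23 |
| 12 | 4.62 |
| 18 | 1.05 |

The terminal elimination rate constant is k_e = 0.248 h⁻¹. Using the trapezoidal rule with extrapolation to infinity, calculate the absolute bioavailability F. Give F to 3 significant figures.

F = 0.108

Trapezoidal AUC_0→18 (subcutaneous injection):
  [0→1]: (0.00+28.68)/2 × 1 = 14.34
  [1→1.5]: (28.68+33.85)/2 × 0.5 = 15.6325
  [1.5→5.5]: (33.85+21.87)/2 × 4 = 111.44
  [5.5→11.5]: (21.87+5.23)/2 × 6 = 81.3
  [11.5→12]: (5.23+4.62)/2 × 0.5 = 2.4625
  [12→18]: (4.62+1.05)/2 × 6 = 17.01
  Sum = 242.185 mg/L·h
Tail: C_last/k_e = 1.05/0.248 = 4.234
AUC_0→∞ (subcutaneous injection) = 242.185 + 4.234 = 246.419 mg/L·h
F = (AUC_ev/D_ev)/(AUC_iv/D_iv) = (246.419/200)/(2290/200) = 1.232095/11.45 = 0.1076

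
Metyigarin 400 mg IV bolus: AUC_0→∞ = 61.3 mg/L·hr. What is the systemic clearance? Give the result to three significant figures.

CL = Dose_iv / AUC_0→∞
   = 400 / 61.3 = 6.52529 L/hr

CL = 6.53 L/hr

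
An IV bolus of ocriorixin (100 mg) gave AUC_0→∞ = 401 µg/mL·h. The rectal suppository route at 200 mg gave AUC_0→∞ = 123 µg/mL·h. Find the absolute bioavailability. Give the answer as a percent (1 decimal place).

F = 15.3%

F = (AUC_ev / D_ev) / (AUC_iv / D_iv)
  = (123/200) / (401/100)
  = 0.615 / 4.01 = 0.1534
  = 15.34%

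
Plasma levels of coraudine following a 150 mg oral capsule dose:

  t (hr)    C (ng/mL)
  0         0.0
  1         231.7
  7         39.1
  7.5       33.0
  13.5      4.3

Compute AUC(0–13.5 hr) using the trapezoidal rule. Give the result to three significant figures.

AUC = 1060 ng/mL·hr

Trapezoidal AUC_0→13.5:
  [0→1]: (0.0+231.7)/2 × 1 = 115.85
  [1→7]: (231.7+39.1)/2 × 6 = 812.4
  [7→7.5]: (39.1+33.0)/2 × 0.5 = 18.025
  [7.5→13.5]: (33.0+4.3)/2 × 6 = 111.9
  Sum = 1058.175 ng/mL·hr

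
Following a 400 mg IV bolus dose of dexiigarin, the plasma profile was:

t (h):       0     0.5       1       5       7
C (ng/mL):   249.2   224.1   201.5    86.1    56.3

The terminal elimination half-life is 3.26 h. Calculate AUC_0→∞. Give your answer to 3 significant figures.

AUC = 1210 ng/mL·h

Trapezoidal AUC_0→7:
  [0→0.5]: (249.2+224.1)/2 × 0.5 = 118.325
  [0.5→1]: (224.1+201.5)/2 × 0.5 = 106.4
  [1→5]: (201.5+86.1)/2 × 4 = 575.2
  [5→7]: (86.1+56.3)/2 × 2 = 142.4
  Sum = 942.325 ng/mL·h
k_e = ln2 / t½ = 0.693147 / 3.26 = 0.2126 h^-1
Extrapolated tail: C_last / k_e = 56.3 / 0.2126 = 264.817
AUC_0→∞ = 942.325 + 264.817 = 1207.142 ng/mL·h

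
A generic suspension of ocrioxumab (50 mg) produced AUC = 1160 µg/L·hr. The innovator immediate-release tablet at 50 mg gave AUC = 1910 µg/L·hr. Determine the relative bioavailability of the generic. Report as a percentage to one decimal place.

F_rel = 60.7%

F_rel = (AUC_test/D_test) / (AUC_ref/D_ref)
      = (1160/50) / (1910/50)
      = 23.2 / 38.2 = 0.6073 = 60.73%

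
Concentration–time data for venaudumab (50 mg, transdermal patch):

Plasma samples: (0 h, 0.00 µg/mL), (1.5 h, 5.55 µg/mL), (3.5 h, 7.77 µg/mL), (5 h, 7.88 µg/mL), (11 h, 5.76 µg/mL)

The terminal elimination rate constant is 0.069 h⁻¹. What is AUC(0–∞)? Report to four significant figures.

AUC = 153.6 µg/mL·h

Trapezoidal AUC_0→11:
  [0→1.5]: (0.00+5.55)/2 × 1.5 = 4.1625
  [1.5→3.5]: (5.55+7.77)/2 × 2 = 13.32
  [3.5→5]: (7.77+7.88)/2 × 1.5 = 11.7375
  [5→11]: (7.88+5.76)/2 × 6 = 40.92
  Sum = 70.14 µg/mL·h
Extrapolated tail: C_last / k_e = 5.76 / 0.069 = 83.478
AUC_0→∞ = 70.14 + 83.478 = 153.618 µg/mL·h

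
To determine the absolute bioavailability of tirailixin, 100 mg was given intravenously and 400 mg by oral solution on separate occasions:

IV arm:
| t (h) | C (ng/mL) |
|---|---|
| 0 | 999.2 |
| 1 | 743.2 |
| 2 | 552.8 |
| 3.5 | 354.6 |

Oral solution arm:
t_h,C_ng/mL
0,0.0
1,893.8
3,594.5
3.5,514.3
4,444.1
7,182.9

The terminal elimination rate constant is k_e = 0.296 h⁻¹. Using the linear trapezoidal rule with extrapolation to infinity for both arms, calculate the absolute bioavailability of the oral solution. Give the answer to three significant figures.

Trapezoidal AUC_0→3.5 (IV):
  [0→1]: (999.2+743.2)/2 × 1 = 871.2
  [1→2]: (743.2+552.8)/2 × 1 = 648.0
  [2→3.5]: (552.8+354.6)/2 × 1.5 = 680.55
  Sum = 2199.75 ng/mL·h
IV tail: 354.6/0.296 = 1197.973; AUC_iv,0→∞ = 2199.75 + 1197.973 = 3397.723 ng/mL·h
Trapezoidal AUC_0→7 (oral solution):
  [0→1]: (0.0+893.8)/2 × 1 = 446.9
  [1→3]: (893.8+594.5)/2 × 2 = 1488.3
  [3→3.5]: (594.5+514.3)/2 × 0.5 = 277.2
  [3.5→4]: (514.3+444.1)/2 × 0.5 = 239.6
  [4→7]: (444.1+182.9)/2 × 3 = 940.5
  Sum = 3392.5 ng/mL·h
oral solution tail: 182.9/0.296 = 617.905; AUC_ev,0→∞ = 3392.5 + 617.905 = 4010.405 ng/mL·h
F = (AUC_ev/D_ev)/(AUC_iv/D_iv) = (4010.405/400)/(3397.723/100) = 10.026/33.97723 = 0.2951

F = 0.295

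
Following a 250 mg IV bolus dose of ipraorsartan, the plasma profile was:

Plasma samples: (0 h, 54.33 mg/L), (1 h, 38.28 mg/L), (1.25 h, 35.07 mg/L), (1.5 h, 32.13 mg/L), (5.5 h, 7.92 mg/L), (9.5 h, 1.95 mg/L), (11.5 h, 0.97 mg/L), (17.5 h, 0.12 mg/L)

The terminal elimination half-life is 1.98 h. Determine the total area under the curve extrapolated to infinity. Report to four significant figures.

AUC = 170.2 mg/L·h

Trapezoidal AUC_0→17.5:
  [0→1]: (54.33+38.28)/2 × 1 = 46.305
  [1→1.25]: (38.28+35.07)/2 × 0.25 = 9.16875
  [1.25→1.5]: (35.07+32.13)/2 × 0.25 = 8.4
  [1.5→5.5]: (32.13+7.92)/2 × 4 = 80.1
  [5.5→9.5]: (7.92+1.95)/2 × 4 = 19.74
  [9.5→11.5]: (1.95+0.97)/2 × 2 = 2.92
  [11.5→17.5]: (0.97+0.12)/2 × 6 = 3.27
  Sum = 169.90375 mg/L·h
k_e = ln2 / t½ = 0.693147 / 1.98 = 0.3501 h^-1
Extrapolated tail: C_last / k_e = 0.12 / 0.3501 = 0.343
AUC_0→∞ = 169.90375 + 0.343 = 170.24675 mg/L·h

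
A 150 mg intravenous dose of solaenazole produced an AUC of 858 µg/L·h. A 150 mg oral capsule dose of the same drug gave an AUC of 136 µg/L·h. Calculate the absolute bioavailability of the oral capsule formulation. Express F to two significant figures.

F = 0.16

F = (AUC_ev / D_ev) / (AUC_iv / D_iv)
  = (136/150) / (858/150)
  = 0.906667 / 5.72 = 0.1585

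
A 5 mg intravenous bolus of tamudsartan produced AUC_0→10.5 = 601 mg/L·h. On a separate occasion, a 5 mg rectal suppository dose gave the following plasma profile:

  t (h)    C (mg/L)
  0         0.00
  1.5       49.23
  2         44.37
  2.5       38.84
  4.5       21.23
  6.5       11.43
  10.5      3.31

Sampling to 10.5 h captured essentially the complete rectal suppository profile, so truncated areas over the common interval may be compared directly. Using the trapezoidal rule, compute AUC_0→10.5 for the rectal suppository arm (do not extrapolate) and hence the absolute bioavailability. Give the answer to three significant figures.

Trapezoidal AUC_0→10.5 (rectal suppository):
  [0→1.5]: (0.00+49.23)/2 × 1.5 = 36.9225
  [1.5→2]: (49.23+44.37)/2 × 0.5 = 23.4
  [2→2.5]: (44.37+38.84)/2 × 0.5 = 20.8025
  [2.5→4.5]: (38.84+21.23)/2 × 2 = 60.07
  [4.5→6.5]: (21.23+11.43)/2 × 2 = 32.66
  [6.5→10.5]: (11.43+3.31)/2 × 4 = 29.48
  Sum = 203.335 mg/L·h
F = (AUC_ev/D_ev)/(AUC_iv/D_iv) = (203.335/5)/(601/5) = 40.667/120.2 = 0.3383

F = 0.338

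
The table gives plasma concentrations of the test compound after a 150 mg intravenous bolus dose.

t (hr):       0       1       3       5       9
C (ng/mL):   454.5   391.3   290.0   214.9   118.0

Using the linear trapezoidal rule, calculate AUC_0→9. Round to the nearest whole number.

AUC = 2275 ng/mL·hr

Trapezoidal AUC_0→9:
  [0→1]: (454.5+391.3)/2 × 1 = 422.9
  [1→3]: (391.3+290.0)/2 × 2 = 681.3
  [3→5]: (290.0+214.9)/2 × 2 = 504.9
  [5→9]: (214.9+118.0)/2 × 4 = 665.8
  Sum = 2274.9 ng/mL·hr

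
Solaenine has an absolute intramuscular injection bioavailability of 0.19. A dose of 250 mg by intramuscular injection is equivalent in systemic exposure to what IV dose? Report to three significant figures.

D_iv = 47.5 mg

Systemic exposure from an extravascular dose = F × D_ev, so the equivalent IV dose is F × D_ev.
D_iv = F × D_ev = 0.19 × 250 = 47.5 mg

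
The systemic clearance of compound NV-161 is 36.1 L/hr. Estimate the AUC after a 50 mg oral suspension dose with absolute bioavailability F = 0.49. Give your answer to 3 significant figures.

AUC_0→∞ = F × Dose / CL
        = 0.49 × 50 / 36.1 = 0.67867 mg/L·hr

AUC = 0.679 mg/L·hr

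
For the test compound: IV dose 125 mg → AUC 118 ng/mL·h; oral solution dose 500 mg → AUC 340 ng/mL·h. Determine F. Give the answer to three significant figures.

F = (AUC_ev / D_ev) / (AUC_iv / D_iv)
  = (340/500) / (118/125)
  = 0.68 / 0.944 = 0.7203

F = 0.720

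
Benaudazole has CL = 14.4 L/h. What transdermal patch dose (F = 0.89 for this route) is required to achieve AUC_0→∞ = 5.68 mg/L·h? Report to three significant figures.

Dose = 91.9 mg

Dose = CL × AUC_0→∞ / F
     = 14.4 × 5.68 / 0.89 = 91.9011 mg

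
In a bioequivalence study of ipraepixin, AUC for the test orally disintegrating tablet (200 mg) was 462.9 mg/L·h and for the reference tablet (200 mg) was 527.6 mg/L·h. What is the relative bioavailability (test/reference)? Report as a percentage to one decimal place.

F_rel = (AUC_test/D_test) / (AUC_ref/D_ref)
      = (462.9/200) / (527.6/200)
      = 2.3145 / 2.638 = 0.8774 = 87.74%

F_rel = 87.7%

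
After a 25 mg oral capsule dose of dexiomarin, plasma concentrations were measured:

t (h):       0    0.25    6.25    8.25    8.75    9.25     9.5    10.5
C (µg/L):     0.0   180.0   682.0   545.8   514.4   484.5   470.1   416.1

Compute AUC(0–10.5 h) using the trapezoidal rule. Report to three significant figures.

AUC = 4910 µg/L·h

Trapezoidal AUC_0→10.5:
  [0→0.25]: (0.0+180.0)/2 × 0.25 = 22.5
  [0.25→6.25]: (180.0+682.0)/2 × 6 = 2586.0
  [6.25→8.25]: (682.0+545.8)/2 × 2 = 1227.8
  [8.25→8.75]: (545.8+514.4)/2 × 0.5 = 265.05
  [8.75→9.25]: (514.4+484.5)/2 × 0.5 = 249.725
  [9.25→9.5]: (484.5+470.1)/2 × 0.25 = 119.325
  [9.5→10.5]: (470.1+416.1)/2 × 1 = 443.1
  Sum = 4913.5 µg/L·h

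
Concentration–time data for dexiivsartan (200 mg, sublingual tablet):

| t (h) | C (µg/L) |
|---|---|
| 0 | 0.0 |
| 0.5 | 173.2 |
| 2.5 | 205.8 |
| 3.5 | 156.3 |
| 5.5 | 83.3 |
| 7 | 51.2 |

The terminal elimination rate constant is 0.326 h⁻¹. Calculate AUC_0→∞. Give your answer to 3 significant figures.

AUC = 1100 µg/L·h

Trapezoidal AUC_0→7:
  [0→0.5]: (0.0+173.2)/2 × 0.5 = 43.3
  [0.5→2.5]: (173.2+205.8)/2 × 2 = 379.0
  [2.5→3.5]: (205.8+156.3)/2 × 1 = 181.05
  [3.5→5.5]: (156.3+83.3)/2 × 2 = 239.6
  [5.5→7]: (83.3+51.2)/2 × 1.5 = 100.875
  Sum = 943.825 µg/L·h
Extrapolated tail: C_last / k_e = 51.2 / 0.326 = 157.055
AUC_0→∞ = 943.825 + 157.055 = 1100.88 µg/L·h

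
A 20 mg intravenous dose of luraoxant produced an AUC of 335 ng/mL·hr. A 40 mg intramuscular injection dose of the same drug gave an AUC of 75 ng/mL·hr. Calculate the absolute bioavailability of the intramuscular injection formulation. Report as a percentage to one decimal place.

F = (AUC_ev / D_ev) / (AUC_iv / D_iv)
  = (75/40) / (335/20)
  = 1.875 / 16.75 = 0.1119
  = 11.19%

F = 11.2%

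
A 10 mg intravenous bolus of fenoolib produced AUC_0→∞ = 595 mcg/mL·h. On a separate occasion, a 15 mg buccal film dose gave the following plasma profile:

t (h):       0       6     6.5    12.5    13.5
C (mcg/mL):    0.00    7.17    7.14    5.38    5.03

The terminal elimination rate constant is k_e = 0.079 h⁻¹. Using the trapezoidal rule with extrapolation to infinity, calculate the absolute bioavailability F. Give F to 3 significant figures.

Trapezoidal AUC_0→13.5 (buccal film):
  [0→6]: (0.00+7.17)/2 × 6 = 21.51
  [6→6.5]: (7.17+7.14)/2 × 0.5 = 3.5775
  [6.5→12.5]: (7.14+5.38)/2 × 6 = 37.56
  [12.5→13.5]: (5.38+5.03)/2 × 1 = 5.205
  Sum = 67.8525 mcg/mL·h
Tail: C_last/k_e = 5.03/0.079 = 63.671
AUC_0→∞ (buccal film) = 67.8525 + 63.671 = 131.5235 mcg/mL·h
F = (AUC_ev/D_ev)/(AUC_iv/D_iv) = (131.5235/15)/(595/10) = 8.76823/59.5 = 0.1474

F = 0.147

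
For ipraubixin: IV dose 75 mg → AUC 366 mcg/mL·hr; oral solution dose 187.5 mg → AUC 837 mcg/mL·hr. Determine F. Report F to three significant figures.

F = 0.915

F = (AUC_ev / D_ev) / (AUC_iv / D_iv)
  = (837/187.5) / (366/75)
  = 4.464 / 4.88 = 0.9148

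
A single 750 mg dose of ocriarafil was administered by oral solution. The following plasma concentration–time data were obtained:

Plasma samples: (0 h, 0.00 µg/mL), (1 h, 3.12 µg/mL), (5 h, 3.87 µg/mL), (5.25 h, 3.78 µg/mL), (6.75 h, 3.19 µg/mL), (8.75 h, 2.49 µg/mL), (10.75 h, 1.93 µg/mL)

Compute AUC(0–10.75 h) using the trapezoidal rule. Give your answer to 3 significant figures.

AUC = 31.8 µg/mL·h

Trapezoidal AUC_0→10.75:
  [0→1]: (0.00+3.12)/2 × 1 = 1.56
  [1→5]: (3.12+3.87)/2 × 4 = 13.98
  [5→5.25]: (3.87+3.78)/2 × 0.25 = 0.95625
  [5.25→6.75]: (3.78+3.19)/2 × 1.5 = 5.2275
  [6.75→8.75]: (3.19+2.49)/2 × 2 = 5.68
  [8.75→10.75]: (2.49+1.93)/2 × 2 = 4.42
  Sum = 31.82375 µg/mL·h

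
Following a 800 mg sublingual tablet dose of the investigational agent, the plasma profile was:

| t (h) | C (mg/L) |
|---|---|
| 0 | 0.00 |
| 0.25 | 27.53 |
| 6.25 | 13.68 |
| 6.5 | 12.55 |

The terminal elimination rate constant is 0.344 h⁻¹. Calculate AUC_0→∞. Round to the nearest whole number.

Trapezoidal AUC_0→6.5:
  [0→0.25]: (0.00+27.53)/2 × 0.25 = 3.44125
  [0.25→6.25]: (27.53+13.68)/2 × 6 = 123.63
  [6.25→6.5]: (13.68+12.55)/2 × 0.25 = 3.27875
  Sum = 130.35 mg/L·h
Extrapolated tail: C_last / k_e = 12.55 / 0.344 = 36.483
AUC_0→∞ = 130.35 + 36.483 = 166.833 mg/L·h

AUC = 167 mg/L·h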